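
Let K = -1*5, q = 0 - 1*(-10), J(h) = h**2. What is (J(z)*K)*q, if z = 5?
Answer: -1250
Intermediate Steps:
q = 10 (q = 0 + 10 = 10)
K = -5
(J(z)*K)*q = (5**2*(-5))*10 = (25*(-5))*10 = -125*10 = -1250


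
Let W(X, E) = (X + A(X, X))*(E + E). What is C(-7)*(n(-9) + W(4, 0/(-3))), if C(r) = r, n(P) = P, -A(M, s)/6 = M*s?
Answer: 63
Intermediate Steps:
A(M, s) = -6*M*s
W(X, E) = 2*E*(X - 6*X²) (W(X, E) = (X - 6*X*X)*(E + E) = (X - 6*X²)*(2*E) = 2*E*(X - 6*X²))
C(-7)*(n(-9) + W(4, 0/(-3))) = -7*(-9 + 2*(0/(-3))*4*(1 - 6*4)) = -7*(-9 + 2*(0*(-⅓))*4*(1 - 24)) = -7*(-9 + 2*0*4*(-23)) = -7*(-9 + 0) = -7*(-9) = 63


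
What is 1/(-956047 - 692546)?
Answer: -1/1648593 ≈ -6.0658e-7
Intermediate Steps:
1/(-956047 - 692546) = 1/(-1648593) = -1/1648593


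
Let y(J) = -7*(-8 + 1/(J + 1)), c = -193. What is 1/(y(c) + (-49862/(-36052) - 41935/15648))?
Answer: 282070848/15440451299 ≈ 0.018268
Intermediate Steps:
y(J) = 56 - 7/(1 + J) (y(J) = -7*(-8 + 1/(1 + J)) = 56 - 7/(1 + J))
1/(y(c) + (-49862/(-36052) - 41935/15648)) = 1/(7*(7 + 8*(-193))/(1 - 193) + (-49862/(-36052) - 41935/15648)) = 1/(7*(7 - 1544)/(-192) + (-49862*(-1/36052) - 41935*1/15648)) = 1/(7*(-1/192)*(-1537) + (24931/18026 - 41935/15648)) = 1/(10759/192 - 182900011/141035424) = 1/(15440451299/282070848) = 282070848/15440451299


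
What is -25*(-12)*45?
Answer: 13500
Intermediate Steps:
-25*(-12)*45 = 300*45 = 13500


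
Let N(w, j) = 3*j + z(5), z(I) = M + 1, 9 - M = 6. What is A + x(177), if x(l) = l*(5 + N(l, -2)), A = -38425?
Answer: -37894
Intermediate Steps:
M = 3 (M = 9 - 1*6 = 9 - 6 = 3)
z(I) = 4 (z(I) = 3 + 1 = 4)
N(w, j) = 4 + 3*j (N(w, j) = 3*j + 4 = 4 + 3*j)
x(l) = 3*l (x(l) = l*(5 + (4 + 3*(-2))) = l*(5 + (4 - 6)) = l*(5 - 2) = l*3 = 3*l)
A + x(177) = -38425 + 3*177 = -38425 + 531 = -37894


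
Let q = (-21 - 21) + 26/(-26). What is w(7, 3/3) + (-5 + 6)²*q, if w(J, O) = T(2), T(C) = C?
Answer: -41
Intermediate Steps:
w(J, O) = 2
q = -43 (q = -42 + 26*(-1/26) = -42 - 1 = -43)
w(7, 3/3) + (-5 + 6)²*q = 2 + (-5 + 6)²*(-43) = 2 + 1²*(-43) = 2 + 1*(-43) = 2 - 43 = -41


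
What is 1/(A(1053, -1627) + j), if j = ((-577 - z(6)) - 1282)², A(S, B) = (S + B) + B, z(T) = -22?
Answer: 1/3372368 ≈ 2.9653e-7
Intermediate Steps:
A(S, B) = S + 2*B (A(S, B) = (B + S) + B = S + 2*B)
j = 3374569 (j = ((-577 - 1*(-22)) - 1282)² = ((-577 + 22) - 1282)² = (-555 - 1282)² = (-1837)² = 3374569)
1/(A(1053, -1627) + j) = 1/((1053 + 2*(-1627)) + 3374569) = 1/((1053 - 3254) + 3374569) = 1/(-2201 + 3374569) = 1/3372368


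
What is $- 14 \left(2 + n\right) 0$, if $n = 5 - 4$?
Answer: $0$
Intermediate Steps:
$n = 1$
$- 14 \left(2 + n\right) 0 = - 14 \left(2 + 1\right) 0 = - 14 \cdot 3 \cdot 0 = \left(-14\right) 0 = 0$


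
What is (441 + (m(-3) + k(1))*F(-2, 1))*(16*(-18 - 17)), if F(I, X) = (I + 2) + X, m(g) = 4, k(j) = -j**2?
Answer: -248640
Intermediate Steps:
F(I, X) = 2 + I + X (F(I, X) = (2 + I) + X = 2 + I + X)
(441 + (m(-3) + k(1))*F(-2, 1))*(16*(-18 - 17)) = (441 + (4 - 1*1**2)*(2 - 2 + 1))*(16*(-18 - 17)) = (441 + (4 - 1*1)*1)*(16*(-35)) = (441 + (4 - 1)*1)*(-560) = (441 + 3*1)*(-560) = (441 + 3)*(-560) = 444*(-560) = -248640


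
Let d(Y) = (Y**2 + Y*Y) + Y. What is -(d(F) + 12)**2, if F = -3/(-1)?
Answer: -1089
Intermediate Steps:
F = 3 (F = -3*(-1) = 3)
d(Y) = Y + 2*Y**2 (d(Y) = (Y**2 + Y**2) + Y = 2*Y**2 + Y = Y + 2*Y**2)
-(d(F) + 12)**2 = -(3*(1 + 2*3) + 12)**2 = -(3*(1 + 6) + 12)**2 = -(3*7 + 12)**2 = -(21 + 12)**2 = -1*33**2 = -1*1089 = -1089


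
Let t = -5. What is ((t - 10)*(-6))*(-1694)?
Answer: -152460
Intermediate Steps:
((t - 10)*(-6))*(-1694) = ((-5 - 10)*(-6))*(-1694) = -15*(-6)*(-1694) = 90*(-1694) = -152460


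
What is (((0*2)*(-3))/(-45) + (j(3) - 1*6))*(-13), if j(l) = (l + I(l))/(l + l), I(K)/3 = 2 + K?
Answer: 39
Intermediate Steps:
I(K) = 6 + 3*K (I(K) = 3*(2 + K) = 6 + 3*K)
j(l) = (6 + 4*l)/(2*l) (j(l) = (l + (6 + 3*l))/(l + l) = (6 + 4*l)/((2*l)) = (6 + 4*l)*(1/(2*l)) = (6 + 4*l)/(2*l))
(((0*2)*(-3))/(-45) + (j(3) - 1*6))*(-13) = (((0*2)*(-3))/(-45) + ((2 + 3/3) - 1*6))*(-13) = ((0*(-3))*(-1/45) + ((2 + 3*(⅓)) - 6))*(-13) = (0*(-1/45) + ((2 + 1) - 6))*(-13) = (0 + (3 - 6))*(-13) = (0 - 3)*(-13) = -3*(-13) = 39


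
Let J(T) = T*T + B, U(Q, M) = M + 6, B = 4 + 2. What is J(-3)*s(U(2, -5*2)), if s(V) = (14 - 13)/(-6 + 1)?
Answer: -3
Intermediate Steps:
B = 6
U(Q, M) = 6 + M
s(V) = -1/5 (s(V) = 1/(-5) = 1*(-1/5) = -1/5)
J(T) = 6 + T**2 (J(T) = T*T + 6 = T**2 + 6 = 6 + T**2)
J(-3)*s(U(2, -5*2)) = (6 + (-3)**2)*(-1/5) = (6 + 9)*(-1/5) = 15*(-1/5) = -3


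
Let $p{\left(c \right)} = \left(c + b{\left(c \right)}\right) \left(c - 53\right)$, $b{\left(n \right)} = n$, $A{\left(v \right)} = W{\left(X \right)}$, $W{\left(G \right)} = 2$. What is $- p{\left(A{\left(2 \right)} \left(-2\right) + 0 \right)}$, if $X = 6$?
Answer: $-456$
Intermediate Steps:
$A{\left(v \right)} = 2$
$p{\left(c \right)} = 2 c \left(-53 + c\right)$ ($p{\left(c \right)} = \left(c + c\right) \left(c - 53\right) = 2 c \left(-53 + c\right)$)
$- p{\left(A{\left(2 \right)} \left(-2\right) + 0 \right)} = - 2 \left(2 \left(-2\right) + 0\right) \left(-53 + \left(2 \left(-2\right) + 0\right)\right) = - 2 \left(-4 + 0\right) \left(-53 + \left(-4 + 0\right)\right) = - 2 \left(-4\right) \left(-53 - 4\right) = - 2 \left(-4\right) \left(-57\right) = \left(-1\right) 456 = -456$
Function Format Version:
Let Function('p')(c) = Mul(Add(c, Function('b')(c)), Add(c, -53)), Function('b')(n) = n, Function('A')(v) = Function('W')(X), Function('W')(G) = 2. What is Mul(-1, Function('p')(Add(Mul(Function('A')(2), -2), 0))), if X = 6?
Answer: -456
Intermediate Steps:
Function('A')(v) = 2
Function('p')(c) = Mul(2, c, Add(-53, c)) (Function('p')(c) = Mul(Add(c, c), Add(c, -53)) = Mul(Mul(2, c), Add(-53, c)) = Mul(2, c, Add(-53, c)))
Mul(-1, Function('p')(Add(Mul(Function('A')(2), -2), 0))) = Mul(-1, Mul(2, Add(Mul(2, -2), 0), Add(-53, Add(Mul(2, -2), 0)))) = Mul(-1, Mul(2, Add(-4, 0), Add(-53, Add(-4, 0)))) = Mul(-1, Mul(2, -4, Add(-53, -4))) = Mul(-1, Mul(2, -4, -57)) = Mul(-1, 456) = -456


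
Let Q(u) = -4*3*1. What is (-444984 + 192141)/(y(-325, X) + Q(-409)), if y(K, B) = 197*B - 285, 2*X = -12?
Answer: 84281/493 ≈ 170.96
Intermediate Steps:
Q(u) = -12 (Q(u) = -12*1 = -12)
X = -6 (X = (1/2)*(-12) = -6)
y(K, B) = -285 + 197*B
(-444984 + 192141)/(y(-325, X) + Q(-409)) = (-444984 + 192141)/((-285 + 197*(-6)) - 12) = -252843/((-285 - 1182) - 12) = -252843/(-1467 - 12) = -252843/(-1479) = -252843*(-1/1479) = 84281/493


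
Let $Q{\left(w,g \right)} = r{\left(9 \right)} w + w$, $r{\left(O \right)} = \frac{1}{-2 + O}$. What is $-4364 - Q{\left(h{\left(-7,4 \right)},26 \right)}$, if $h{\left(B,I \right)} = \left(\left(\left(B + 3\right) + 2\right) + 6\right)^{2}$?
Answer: $- \frac{30676}{7} \approx -4382.3$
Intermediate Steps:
$h{\left(B,I \right)} = \left(11 + B\right)^{2}$ ($h{\left(B,I \right)} = \left(\left(\left(3 + B\right) + 2\right) + 6\right)^{2} = \left(\left(5 + B\right) + 6\right)^{2} = \left(11 + B\right)^{2}$)
$Q{\left(w,g \right)} = \frac{8 w}{7}$ ($Q{\left(w,g \right)} = \frac{w}{-2 + 9} + w = \frac{w}{7} + w = \frac{8 w}{7}$)
$-4364 - Q{\left(h{\left(-7,4 \right)},26 \right)} = -4364 - \frac{8 \left(11 - 7\right)^{2}}{7} = -4364 - \frac{8 \cdot 4^{2}}{7} = -4364 - \frac{8}{7} \cdot 16 = -4364 - \frac{128}{7} = - \frac{30676}{7}$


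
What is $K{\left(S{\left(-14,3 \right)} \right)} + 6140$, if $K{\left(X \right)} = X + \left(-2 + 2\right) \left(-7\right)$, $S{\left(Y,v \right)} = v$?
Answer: $6143$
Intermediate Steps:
$K{\left(X \right)} = X$ ($K{\left(X \right)} = X + 0 \left(-7\right) = X + 0 = X$)
$K{\left(S{\left(-14,3 \right)} \right)} + 6140 = 3 + 6140 = 6143$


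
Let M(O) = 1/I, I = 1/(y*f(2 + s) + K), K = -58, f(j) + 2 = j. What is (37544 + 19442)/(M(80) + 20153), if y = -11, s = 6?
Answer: 56986/20029 ≈ 2.8452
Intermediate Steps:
f(j) = -2 + j
I = -1/124 (I = 1/(-11*(-2 + (2 + 6)) - 58) = 1/(-11*(-2 + 8) - 58) = 1/(-11*6 - 58) = 1/(-66 - 58) = 1/(-124) = -1/124 ≈ -0.0080645)
M(O) = -124 (M(O) = 1/(-1/124) = -124)
(37544 + 19442)/(M(80) + 20153) = (37544 + 19442)/(-124 + 20153) = 56986/20029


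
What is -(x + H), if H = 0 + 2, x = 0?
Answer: -2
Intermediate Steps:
H = 2
-(x + H) = -(0 + 2) = -1*2 = -2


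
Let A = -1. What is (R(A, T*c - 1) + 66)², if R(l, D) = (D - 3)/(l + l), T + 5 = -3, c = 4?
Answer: 7056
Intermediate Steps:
T = -8 (T = -5 - 3 = -8)
R(l, D) = (-3 + D)/(2*l) (R(l, D) = (-3 + D)/((2*l)) = (-3 + D)*(1/(2*l)) = (-3 + D)/(2*l))
(R(A, T*c - 1) + 66)² = ((½)*(-3 + (-8*4 - 1))/(-1) + 66)² = ((½)*(-1)*(-3 + (-32 - 1)) + 66)² = ((½)*(-1)*(-3 - 33) + 66)² = ((½)*(-1)*(-36) + 66)² = (18 + 66)² = 84² = 7056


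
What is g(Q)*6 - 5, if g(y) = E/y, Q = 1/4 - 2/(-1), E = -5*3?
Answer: -45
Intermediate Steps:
E = -15
Q = 9/4 (Q = 1*(1/4) - 2*(-1) = 1/4 + 2 = 9/4 ≈ 2.2500)
g(y) = -15/y
g(Q)*6 - 5 = -15/9/4*6 - 5 = -15*4/9*6 - 5 = -20/3*6 - 5 = -40 - 5 = -45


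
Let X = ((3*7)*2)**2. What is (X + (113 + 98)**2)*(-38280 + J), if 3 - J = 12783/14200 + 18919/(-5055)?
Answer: -5086457314967621/2871240 ≈ -1.7715e+9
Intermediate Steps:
J = 83874947/14356200 (J = 3 - (12783/14200 + 18919/(-5055)) = 3 - (12783*(1/14200) + 18919*(-1/5055)) = 3 - (12783/14200 - 18919/5055) = 3 - 1*(-40806347/14356200) = 3 + 40806347/14356200 = 83874947/14356200 ≈ 5.8424)
X = 1764 (X = (21*2)**2 = 42**2 = 1764)
(X + (113 + 98)**2)*(-38280 + J) = (1764 + (113 + 98)**2)*(-38280 + 83874947/14356200) = (1764 + 211**2)*(-549471461053/14356200) = (1764 + 44521)*(-549471461053/14356200) = 46285*(-549471461053/14356200) = -5086457314967621/2871240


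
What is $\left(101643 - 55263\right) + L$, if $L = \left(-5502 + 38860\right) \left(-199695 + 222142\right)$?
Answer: $748833406$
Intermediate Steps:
$L = 748787026$ ($L = 33358 \cdot 22447 = 748787026$)
$\left(101643 - 55263\right) + L = \left(101643 - 55263\right) + 748787026 = 46380 + 748787026 = 748833406$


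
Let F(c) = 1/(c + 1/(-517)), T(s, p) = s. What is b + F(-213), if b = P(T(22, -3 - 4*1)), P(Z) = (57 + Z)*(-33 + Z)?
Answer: -95696535/110122 ≈ -869.00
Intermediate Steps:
F(c) = 1/(-1/517 + c) (F(c) = 1/(c - 1/517) = 1/(-1/517 + c))
P(Z) = (-33 + Z)*(57 + Z)
b = -869 (b = -1881 + 22² + 24*22 = -1881 + 484 + 528 = -869)
b + F(-213) = -869 + 517/(-1 + 517*(-213)) = -869 + 517/(-1 - 110121) = -869 + 517/(-110122) = -869 + 517*(-1/110122) = -869 - 517/110122 = -95696535/110122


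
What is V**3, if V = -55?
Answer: -166375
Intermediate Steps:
V**3 = (-55)**3 = -166375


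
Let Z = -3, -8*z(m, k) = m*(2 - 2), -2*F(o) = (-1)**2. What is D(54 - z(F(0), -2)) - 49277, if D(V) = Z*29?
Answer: -49364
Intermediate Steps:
F(o) = -1/2 (F(o) = -1/2*(-1)**2 = -1/2*1 = -1/2)
z(m, k) = 0 (z(m, k) = -m*(2 - 2)/8 = -m*0/8 = -1/8*0 = 0)
D(V) = -87 (D(V) = -3*29 = -87)
D(54 - z(F(0), -2)) - 49277 = -87 - 49277 = -49364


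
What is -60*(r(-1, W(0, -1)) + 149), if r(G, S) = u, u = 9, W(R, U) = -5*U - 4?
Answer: -9480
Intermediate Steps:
W(R, U) = -4 - 5*U
r(G, S) = 9
-60*(r(-1, W(0, -1)) + 149) = -60*(9 + 149) = -60*158 = -9480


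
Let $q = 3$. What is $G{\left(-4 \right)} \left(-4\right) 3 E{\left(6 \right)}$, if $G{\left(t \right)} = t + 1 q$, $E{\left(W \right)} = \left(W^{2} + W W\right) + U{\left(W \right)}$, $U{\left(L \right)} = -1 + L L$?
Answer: $1284$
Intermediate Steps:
$U{\left(L \right)} = -1 + L^{2}$
$E{\left(W \right)} = -1 + 3 W^{2}$ ($E{\left(W \right)} = \left(W^{2} + W W\right) + \left(-1 + W^{2}\right) = \left(W^{2} + W^{2}\right) + \left(-1 + W^{2}\right) = 2 W^{2} + \left(-1 + W^{2}\right) = -1 + 3 W^{2}$)
$G{\left(t \right)} = 3 + t$ ($G{\left(t \right)} = t + 1 \cdot 3 = t + 3 = 3 + t$)
$G{\left(-4 \right)} \left(-4\right) 3 E{\left(6 \right)} = \left(3 - 4\right) \left(-4\right) 3 \left(-1 + 3 \cdot 6^{2}\right) = \left(-1\right) \left(-4\right) 3 \left(-1 + 3 \cdot 36\right) = 4 \cdot 3 \left(-1 + 108\right) = 12 \cdot 107 = 1284$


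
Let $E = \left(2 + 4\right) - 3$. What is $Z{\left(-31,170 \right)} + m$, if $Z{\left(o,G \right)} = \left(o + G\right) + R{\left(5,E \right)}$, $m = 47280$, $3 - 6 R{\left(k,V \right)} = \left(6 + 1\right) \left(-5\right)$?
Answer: $\frac{142276}{3} \approx 47425.0$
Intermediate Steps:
$E = 3$ ($E = 6 - 3 = 3$)
$R{\left(k,V \right)} = \frac{19}{3}$ ($R{\left(k,V \right)} = \frac{1}{2} - \frac{\left(6 + 1\right) \left(-5\right)}{6} = \frac{1}{2} - \frac{7 \left(-5\right)}{6} = \frac{1}{2} - - \frac{35}{6} = \frac{1}{2} + \frac{35}{6} = \frac{19}{3}$)
$Z{\left(o,G \right)} = \frac{19}{3} + G + o$ ($Z{\left(o,G \right)} = \left(o + G\right) + \frac{19}{3} = \left(G + o\right) + \frac{19}{3} = \frac{19}{3} + G + o$)
$Z{\left(-31,170 \right)} + m = \left(\frac{19}{3} + 170 - 31\right) + 47280 = \frac{436}{3} + 47280 = \frac{142276}{3}$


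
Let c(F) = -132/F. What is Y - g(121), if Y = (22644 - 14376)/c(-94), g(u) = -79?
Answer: 65635/11 ≈ 5966.8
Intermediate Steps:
Y = 64766/11 (Y = (22644 - 14376)/((-132/(-94))) = 8268/((-132*(-1/94))) = 8268/(66/47) = 8268*(47/66) = 64766/11 ≈ 5887.8)
Y - g(121) = 64766/11 - 1*(-79) = 64766/11 + 79 = 65635/11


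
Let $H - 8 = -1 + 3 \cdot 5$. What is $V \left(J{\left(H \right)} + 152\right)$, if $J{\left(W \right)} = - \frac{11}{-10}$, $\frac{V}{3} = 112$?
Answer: $\frac{257208}{5} \approx 51442.0$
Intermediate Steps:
$V = 336$ ($V = 3 \cdot 112 = 336$)
$H = 22$ ($H = 8 + \left(-1 + 3 \cdot 5\right) = 8 + \left(-1 + 15\right) = 8 + 14 = 22$)
$J{\left(W \right)} = \frac{11}{10}$ ($J{\left(W \right)} = \left(-11\right) \left(- \frac{1}{10}\right) = \frac{11}{10}$)
$V \left(J{\left(H \right)} + 152\right) = 336 \left(\frac{11}{10} + 152\right) = 336 \cdot \frac{1531}{10} = \frac{257208}{5}$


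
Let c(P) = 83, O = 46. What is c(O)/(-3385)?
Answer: -83/3385 ≈ -0.024520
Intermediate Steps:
c(O)/(-3385) = 83/(-3385) = 83*(-1/3385) = -83/3385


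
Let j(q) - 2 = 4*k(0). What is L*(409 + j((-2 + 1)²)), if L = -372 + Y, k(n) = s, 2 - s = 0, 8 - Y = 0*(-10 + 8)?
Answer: -152516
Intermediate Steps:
Y = 8 (Y = 8 - 0*(-10 + 8) = 8 - 0*(-2) = 8 - 1*0 = 8 + 0 = 8)
s = 2 (s = 2 - 1*0 = 2 + 0 = 2)
k(n) = 2
j(q) = 10 (j(q) = 2 + 4*2 = 2 + 8 = 10)
L = -364 (L = -372 + 8 = -364)
L*(409 + j((-2 + 1)²)) = -364*(409 + 10) = -364*419 = -152516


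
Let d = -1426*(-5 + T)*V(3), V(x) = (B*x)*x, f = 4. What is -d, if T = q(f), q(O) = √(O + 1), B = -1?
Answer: 64170 - 12834*√5 ≈ 35472.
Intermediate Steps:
q(O) = √(1 + O)
V(x) = -x² (V(x) = (-x)*x = -x²)
T = √5 (T = √(1 + 4) = √5 ≈ 2.2361)
d = -64170 + 12834*√5 (d = -1426*(-5 + √5)*(-1*3²) = -1426*(-5 + √5)*(-1*9) = -1426*(-5 + √5)*(-9) = -1426*(45 - 9*√5) = -64170 + 12834*√5 ≈ -35472.)
-d = -(-64170 + 12834*√5) = 64170 - 12834*√5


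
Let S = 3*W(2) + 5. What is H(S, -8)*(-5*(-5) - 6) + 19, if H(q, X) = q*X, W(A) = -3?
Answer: 627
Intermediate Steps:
S = -4 (S = 3*(-3) + 5 = -9 + 5 = -4)
H(q, X) = X*q
H(S, -8)*(-5*(-5) - 6) + 19 = (-8*(-4))*(-5*(-5) - 6) + 19 = 32*(25 - 6) + 19 = 32*19 + 19 = 608 + 19 = 627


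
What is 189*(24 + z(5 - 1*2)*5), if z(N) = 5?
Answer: 9261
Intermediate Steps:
189*(24 + z(5 - 1*2)*5) = 189*(24 + 5*5) = 189*(24 + 25) = 189*49 = 9261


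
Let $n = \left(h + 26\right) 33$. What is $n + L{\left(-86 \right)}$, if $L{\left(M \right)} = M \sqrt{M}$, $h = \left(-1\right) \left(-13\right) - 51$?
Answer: $-396 - 86 i \sqrt{86} \approx -396.0 - 797.53 i$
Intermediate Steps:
$h = -38$ ($h = 13 - 51 = -38$)
$n = -396$ ($n = \left(-38 + 26\right) 33 = \left(-12\right) 33 = -396$)
$L{\left(M \right)} = M^{\frac{3}{2}}$
$n + L{\left(-86 \right)} = -396 + \left(-86\right)^{\frac{3}{2}} = -396 - 86 i \sqrt{86}$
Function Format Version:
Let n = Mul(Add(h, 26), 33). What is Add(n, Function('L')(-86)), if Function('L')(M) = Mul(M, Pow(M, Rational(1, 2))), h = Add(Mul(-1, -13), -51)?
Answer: Add(-396, Mul(-86, I, Pow(86, Rational(1, 2)))) ≈ Add(-396.00, Mul(-797.53, I))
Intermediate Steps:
h = -38 (h = Add(13, -51) = -38)
n = -396 (n = Mul(Add(-38, 26), 33) = Mul(-12, 33) = -396)
Function('L')(M) = Pow(M, Rational(3, 2))
Add(n, Function('L')(-86)) = Add(-396, Pow(-86, Rational(3, 2))) = Add(-396, Mul(-86, I, Pow(86, Rational(1, 2))))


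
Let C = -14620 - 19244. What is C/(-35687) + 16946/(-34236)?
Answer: 277308001/610890066 ≈ 0.45394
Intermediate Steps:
C = -33864
C/(-35687) + 16946/(-34236) = -33864/(-35687) + 16946/(-34236) = -33864*(-1/35687) + 16946*(-1/34236) = 33864/35687 - 8473/17118 = 277308001/610890066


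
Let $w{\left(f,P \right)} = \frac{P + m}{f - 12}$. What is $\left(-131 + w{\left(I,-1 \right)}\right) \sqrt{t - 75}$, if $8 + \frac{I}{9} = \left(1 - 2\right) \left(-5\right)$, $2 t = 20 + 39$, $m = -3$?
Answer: $- \frac{5105 i \sqrt{182}}{78} \approx - 882.95 i$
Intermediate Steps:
$t = \frac{59}{2}$ ($t = \frac{20 + 39}{2} = \frac{1}{2} \cdot 59 = \frac{59}{2} \approx 29.5$)
$I = -27$ ($I = -72 + 9 \left(1 - 2\right) \left(-5\right) = -72 + 9 \left(\left(-1\right) \left(-5\right)\right) = -72 + 9 \cdot 5 = -72 + 45 = -27$)
$w{\left(f,P \right)} = \frac{-3 + P}{-12 + f}$ ($w{\left(f,P \right)} = \frac{P - 3}{f - 12} = \frac{-3 + P}{-12 + f}$)
$\left(-131 + w{\left(I,-1 \right)}\right) \sqrt{t - 75} = \left(-131 + \frac{-3 - 1}{-12 - 27}\right) \sqrt{\frac{59}{2} - 75} = \left(-131 + \frac{1}{-39} \left(-4\right)\right) \sqrt{- \frac{91}{2}} = \left(-131 - - \frac{4}{39}\right) \frac{i \sqrt{182}}{2} = \left(-131 + \frac{4}{39}\right) \frac{i \sqrt{182}}{2} = - \frac{5105 \frac{i \sqrt{182}}{2}}{39} = - \frac{5105 i \sqrt{182}}{78}$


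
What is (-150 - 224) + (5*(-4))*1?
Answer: -394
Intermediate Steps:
(-150 - 224) + (5*(-4))*1 = -374 - 20*1 = -374 - 20 = -394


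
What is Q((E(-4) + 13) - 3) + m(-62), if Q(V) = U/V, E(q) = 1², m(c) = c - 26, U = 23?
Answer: -945/11 ≈ -85.909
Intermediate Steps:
m(c) = -26 + c
E(q) = 1
Q(V) = 23/V
Q((E(-4) + 13) - 3) + m(-62) = 23/((1 + 13) - 3) + (-26 - 62) = 23/(14 - 3) - 88 = 23/11 - 88 = -945/11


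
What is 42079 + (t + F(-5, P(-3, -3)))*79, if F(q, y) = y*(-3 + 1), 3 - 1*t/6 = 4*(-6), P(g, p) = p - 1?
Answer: 55509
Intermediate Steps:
P(g, p) = -1 + p
t = 162 (t = 18 - 24*(-6) = 18 - 6*(-24) = 18 + 144 = 162)
F(q, y) = -2*y (F(q, y) = y*(-2) = -2*y)
42079 + (t + F(-5, P(-3, -3)))*79 = 42079 + (162 - 2*(-1 - 3))*79 = 42079 + (162 - 2*(-4))*79 = 42079 + (162 + 8)*79 = 42079 + 170*79 = 42079 + 13430 = 55509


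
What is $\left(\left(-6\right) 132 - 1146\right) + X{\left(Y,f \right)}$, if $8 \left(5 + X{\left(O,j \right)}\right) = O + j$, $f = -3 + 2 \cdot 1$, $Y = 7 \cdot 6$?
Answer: $- \frac{15503}{8} \approx -1937.9$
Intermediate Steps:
$Y = 42$
$f = -1$ ($f = -3 + 2 = -1$)
$X{\left(O,j \right)} = -5 + \frac{O}{8} + \frac{j}{8}$ ($X{\left(O,j \right)} = -5 + \frac{O + j}{8} = -5 + \left(\frac{O}{8} + \frac{j}{8}\right) = -5 + \frac{O}{8} + \frac{j}{8}$)
$\left(\left(-6\right) 132 - 1146\right) + X{\left(Y,f \right)} = \left(\left(-6\right) 132 - 1146\right) + \left(-5 + \frac{1}{8} \cdot 42 + \frac{1}{8} \left(-1\right)\right) = \left(-792 - 1146\right) - - \frac{1}{8} = -1938 + \frac{1}{8} = - \frac{15503}{8}$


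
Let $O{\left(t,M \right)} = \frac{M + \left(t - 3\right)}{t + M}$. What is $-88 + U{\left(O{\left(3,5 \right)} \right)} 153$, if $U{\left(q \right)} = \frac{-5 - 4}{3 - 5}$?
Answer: $\frac{1201}{2} \approx 600.5$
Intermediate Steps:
$O{\left(t,M \right)} = \frac{-3 + M + t}{M + t}$ ($O{\left(t,M \right)} = \frac{M + \left(t - 3\right)}{M + t} = \frac{M + \left(-3 + t\right)}{M + t} = \frac{-3 + M + t}{M + t}$)
$U{\left(q \right)} = \frac{9}{2}$ ($U{\left(q \right)} = - \frac{9}{-2} = \left(-9\right) \left(- \frac{1}{2}\right) = \frac{9}{2}$)
$-88 + U{\left(O{\left(3,5 \right)} \right)} 153 = -88 + \frac{9}{2} \cdot 153 = -88 + \frac{1377}{2} = \frac{1201}{2}$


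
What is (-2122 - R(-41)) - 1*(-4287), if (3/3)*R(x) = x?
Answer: 2206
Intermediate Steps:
R(x) = x
(-2122 - R(-41)) - 1*(-4287) = (-2122 - 1*(-41)) - 1*(-4287) = (-2122 + 41) + 4287 = -2081 + 4287 = 2206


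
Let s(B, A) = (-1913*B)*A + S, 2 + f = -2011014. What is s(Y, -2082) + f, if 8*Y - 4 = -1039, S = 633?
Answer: -2069174687/4 ≈ -5.1729e+8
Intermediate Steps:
Y = -1035/8 (Y = ½ + (⅛)*(-1039) = ½ - 1039/8 = -1035/8 ≈ -129.38)
f = -2011016 (f = -2 - 2011014 = -2011016)
s(B, A) = 633 - 1913*A*B (s(B, A) = (-1913*B)*A + 633 = -1913*A*B + 633 = 633 - 1913*A*B)
s(Y, -2082) + f = (633 - 1913*(-2082)*(-1035/8)) - 2011016 = (633 - 2061133155/4) - 2011016 = -2061130623/4 - 2011016 = -2069174687/4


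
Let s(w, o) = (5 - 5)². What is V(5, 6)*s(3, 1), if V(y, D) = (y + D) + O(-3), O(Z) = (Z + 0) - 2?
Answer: 0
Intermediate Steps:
s(w, o) = 0 (s(w, o) = 0² = 0)
O(Z) = -2 + Z (O(Z) = Z - 2 = -2 + Z)
V(y, D) = -5 + D + y (V(y, D) = (y + D) + (-2 - 3) = (D + y) - 5 = -5 + D + y)
V(5, 6)*s(3, 1) = (-5 + 6 + 5)*0 = 6*0 = 0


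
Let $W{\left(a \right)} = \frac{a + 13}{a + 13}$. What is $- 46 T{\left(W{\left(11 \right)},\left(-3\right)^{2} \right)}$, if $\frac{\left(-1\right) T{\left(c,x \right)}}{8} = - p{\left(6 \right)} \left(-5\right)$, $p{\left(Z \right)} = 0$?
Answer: $0$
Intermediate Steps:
$W{\left(a \right)} = 1$ ($W{\left(a \right)} = \frac{13 + a}{13 + a} = 1$)
$T{\left(c,x \right)} = 0$ ($T{\left(c,x \right)} = - 8 \left(-1\right) 0 \left(-5\right) = - 8 \cdot 0 \left(-5\right) = \left(-8\right) 0 = 0$)
$- 46 T{\left(W{\left(11 \right)},\left(-3\right)^{2} \right)} = \left(-46\right) 0 = 0$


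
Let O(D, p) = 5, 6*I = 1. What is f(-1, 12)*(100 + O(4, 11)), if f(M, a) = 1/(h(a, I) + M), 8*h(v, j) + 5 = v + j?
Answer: -1008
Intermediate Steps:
I = 1/6 (I = (1/6)*1 = 1/6 ≈ 0.16667)
h(v, j) = -5/8 + j/8 + v/8 (h(v, j) = -5/8 + (v + j)/8 = -5/8 + (j + v)/8 = -5/8 + (j/8 + v/8) = -5/8 + j/8 + v/8)
f(M, a) = 1/(-29/48 + M + a/8) (f(M, a) = 1/((-5/8 + (1/8)*(1/6) + a/8) + M) = 1/((-5/8 + 1/48 + a/8) + M) = 1/((-29/48 + a/8) + M) = 1/(-29/48 + M + a/8))
f(-1, 12)*(100 + O(4, 11)) = (48/(-29 + 6*12 + 48*(-1)))*(100 + 5) = (48/(-29 + 72 - 48))*105 = (48/(-5))*105 = (48*(-1/5))*105 = -48/5*105 = -1008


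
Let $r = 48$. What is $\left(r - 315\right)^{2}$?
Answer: $71289$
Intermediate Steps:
$\left(r - 315\right)^{2} = \left(48 - 315\right)^{2} = \left(-267\right)^{2} = 71289$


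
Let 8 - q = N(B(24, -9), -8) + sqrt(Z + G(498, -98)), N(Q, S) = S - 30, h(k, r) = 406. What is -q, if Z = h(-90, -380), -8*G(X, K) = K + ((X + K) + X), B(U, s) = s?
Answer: -46 + 3*sqrt(34) ≈ -28.507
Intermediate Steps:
G(X, K) = -K/4 - X/4 (G(X, K) = -(K + ((X + K) + X))/8 = -(K + ((K + X) + X))/8 = -(K + (K + 2*X))/8 = -(2*K + 2*X)/8 = -K/4 - X/4)
Z = 406
N(Q, S) = -30 + S
q = 46 - 3*sqrt(34) (q = 8 - ((-30 - 8) + sqrt(406 + (-1/4*(-98) - 1/4*498))) = 8 - (-38 + sqrt(406 + (49/2 - 249/2))) = 8 - (-38 + sqrt(406 - 100)) = 8 - (-38 + sqrt(306)) = 8 - (-38 + 3*sqrt(34)) = 8 + (38 - 3*sqrt(34)) = 46 - 3*sqrt(34) ≈ 28.507)
-q = -(46 - 3*sqrt(34)) = -46 + 3*sqrt(34)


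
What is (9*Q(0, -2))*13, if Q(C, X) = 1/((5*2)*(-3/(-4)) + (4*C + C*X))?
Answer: 78/5 ≈ 15.600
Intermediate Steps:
Q(C, X) = 1/(15/2 + 4*C + C*X) (Q(C, X) = 1/(10*(-3*(-1/4)) + (4*C + C*X)) = 1/(10*(3/4) + (4*C + C*X)) = 1/(15/2 + (4*C + C*X)) = 1/(15/2 + 4*C + C*X))
(9*Q(0, -2))*13 = (9*(2/(15 + 8*0 + 2*0*(-2))))*13 = (9*(2/(15 + 0 + 0)))*13 = (9*(2/15))*13 = (6/5)*13 = 78/5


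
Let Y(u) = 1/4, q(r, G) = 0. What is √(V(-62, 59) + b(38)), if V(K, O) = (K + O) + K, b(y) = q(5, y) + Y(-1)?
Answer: I*√259/2 ≈ 8.0467*I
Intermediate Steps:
Y(u) = ¼
b(y) = ¼ (b(y) = 0 + ¼ = ¼)
V(K, O) = O + 2*K
√(V(-62, 59) + b(38)) = √((59 + 2*(-62)) + ¼) = √((59 - 124) + ¼) = √(-65 + ¼) = √(-259/4) = I*√259/2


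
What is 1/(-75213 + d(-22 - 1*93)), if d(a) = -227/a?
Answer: -115/8649268 ≈ -1.3296e-5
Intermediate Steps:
1/(-75213 + d(-22 - 1*93)) = 1/(-75213 - 227/(-22 - 1*93)) = 1/(-75213 - 227/(-22 - 93)) = 1/(-75213 - 227/(-115)) = 1/(-75213 - 227*(-1/115)) = 1/(-75213 + 227/115) = 1/(-8649268/115) = -115/8649268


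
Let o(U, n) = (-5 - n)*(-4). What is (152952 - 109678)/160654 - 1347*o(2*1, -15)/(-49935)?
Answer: -216505011/267408583 ≈ -0.80964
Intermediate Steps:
o(U, n) = 20 + 4*n
(152952 - 109678)/160654 - 1347*o(2*1, -15)/(-49935) = (152952 - 109678)/160654 - 1347*(20 + 4*(-15))/(-49935) = 43274*(1/160654) - 1347*(20 - 60)*(-1/49935) = 21637/80327 - 1347*(-40)*(-1/49935) = 21637/80327 + 53880*(-1/49935) = 21637/80327 - 3592/3329 = -216505011/267408583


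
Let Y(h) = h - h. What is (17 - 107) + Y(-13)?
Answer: -90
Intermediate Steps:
Y(h) = 0
(17 - 107) + Y(-13) = (17 - 107) + 0 = -90 + 0 = -90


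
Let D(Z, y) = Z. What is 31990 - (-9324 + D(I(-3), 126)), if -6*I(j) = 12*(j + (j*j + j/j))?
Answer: 41328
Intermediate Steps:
I(j) = -2 - 2*j - 2*j² (I(j) = -2*(j + (j*j + j/j)) = -2*(j + (j² + 1)) = -2*(j + (1 + j²)) = -2*(1 + j + j²) = -(12 + 12*j + 12*j²)/6 = -2 - 2*j - 2*j²)
31990 - (-9324 + D(I(-3), 126)) = 31990 - (-9324 + (-2 - 2*(-3) - 2*(-3)²)) = 31990 - (-9324 + (-2 + 6 - 2*9)) = 31990 - (-9324 + (-2 + 6 - 18)) = 31990 - (-9324 - 14) = 31990 - 1*(-9338) = 31990 + 9338 = 41328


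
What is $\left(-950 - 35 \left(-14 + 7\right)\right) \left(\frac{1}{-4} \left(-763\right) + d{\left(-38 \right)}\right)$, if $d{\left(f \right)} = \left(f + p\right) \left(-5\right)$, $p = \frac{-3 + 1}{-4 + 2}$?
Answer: $- \frac{1059615}{4} \approx -2.649 \cdot 10^{5}$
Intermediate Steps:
$p = 1$ ($p = - \frac{2}{-2} = \left(-2\right) \left(- \frac{1}{2}\right) = 1$)
$d{\left(f \right)} = -5 - 5 f$ ($d{\left(f \right)} = \left(f + 1\right) \left(-5\right) = \left(1 + f\right) \left(-5\right) = -5 - 5 f$)
$\left(-950 - 35 \left(-14 + 7\right)\right) \left(\frac{1}{-4} \left(-763\right) + d{\left(-38 \right)}\right) = \left(-950 - 35 \left(-14 + 7\right)\right) \left(\frac{1}{-4} \left(-763\right) - -185\right) = \left(-950 - -245\right) \left(\left(- \frac{1}{4}\right) \left(-763\right) + \left(-5 + 190\right)\right) = \left(-950 + 245\right) \left(\frac{763}{4} + 185\right) = \left(-705\right) \frac{1503}{4} = - \frac{1059615}{4}$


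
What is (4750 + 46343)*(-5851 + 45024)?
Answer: 2001466089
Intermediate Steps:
(4750 + 46343)*(-5851 + 45024) = 51093*39173 = 2001466089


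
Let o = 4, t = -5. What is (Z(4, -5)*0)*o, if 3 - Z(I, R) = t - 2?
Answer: 0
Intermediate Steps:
Z(I, R) = 10 (Z(I, R) = 3 - (-5 - 2) = 3 - 1*(-7) = 3 + 7 = 10)
(Z(4, -5)*0)*o = (10*0)*4 = 0*4 = 0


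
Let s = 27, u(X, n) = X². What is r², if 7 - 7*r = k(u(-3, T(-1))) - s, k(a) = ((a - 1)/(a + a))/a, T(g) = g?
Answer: 7562500/321489 ≈ 23.523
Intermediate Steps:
k(a) = (-1 + a)/(2*a²) (k(a) = ((-1 + a)/((2*a)))/a = ((-1 + a)*(1/(2*a)))/a = ((-1 + a)/(2*a))/a = (-1 + a)/(2*a²))
r = 2750/567 (r = 1 - ((-1 + (-3)²)/(2*((-3)²)²) - 1*27)/7 = 1 - ((½)*(-1 + 9)/9² - 27)/7 = 1 - ((½)*(1/81)*8 - 27)/7 = 1 - (4/81 - 27)/7 = 1 - ⅐*(-2183/81) = 1 + 2183/567 = 2750/567 ≈ 4.8501)
r² = (2750/567)² = 7562500/321489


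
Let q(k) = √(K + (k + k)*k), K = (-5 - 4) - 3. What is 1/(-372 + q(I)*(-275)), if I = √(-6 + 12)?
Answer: -1/372 ≈ -0.0026882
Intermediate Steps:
K = -12 (K = -9 - 3 = -12)
I = √6 ≈ 2.4495
q(k) = √(-12 + 2*k²) (q(k) = √(-12 + (k + k)*k) = √(-12 + (2*k)*k) = √(-12 + 2*k²))
1/(-372 + q(I)*(-275)) = 1/(-372 + √(-12 + 2*(√6)²)*(-275)) = 1/(-372 + √(-12 + 2*6)*(-275)) = 1/(-372 + √(-12 + 12)*(-275)) = 1/(-372 + √0*(-275)) = 1/(-372 + 0*(-275)) = 1/(-372 + 0) = 1/(-372) = -1/372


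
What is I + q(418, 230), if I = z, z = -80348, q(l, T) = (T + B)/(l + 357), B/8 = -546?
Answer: -62273838/775 ≈ -80353.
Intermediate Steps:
B = -4368 (B = 8*(-546) = -4368)
q(l, T) = (-4368 + T)/(357 + l) (q(l, T) = (T - 4368)/(l + 357) = (-4368 + T)/(357 + l))
I = -80348
I + q(418, 230) = -80348 + (-4368 + 230)/(357 + 418) = -80348 - 4138/775 = -62273838/775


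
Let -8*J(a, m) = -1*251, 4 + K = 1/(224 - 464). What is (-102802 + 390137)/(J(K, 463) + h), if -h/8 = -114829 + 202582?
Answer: -2298680/5615941 ≈ -0.40931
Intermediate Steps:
h = -702024 (h = -8*(-114829 + 202582) = -8*87753 = -702024)
K = -961/240 (K = -4 + 1/(224 - 464) = -4 + 1/(-240) = -4 - 1/240 = -961/240 ≈ -4.0042)
J(a, m) = 251/8 (J(a, m) = -(-1)*251/8 = -⅛*(-251) = 251/8)
(-102802 + 390137)/(J(K, 463) + h) = (-102802 + 390137)/(251/8 - 702024) = 287335/(-5615941/8) = 287335*(-8/5615941) = -2298680/5615941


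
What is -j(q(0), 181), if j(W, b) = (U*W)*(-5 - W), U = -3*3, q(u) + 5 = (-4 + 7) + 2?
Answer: 0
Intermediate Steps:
q(u) = 0 (q(u) = -5 + ((-4 + 7) + 2) = -5 + (3 + 2) = -5 + 5 = 0)
U = -9
j(W, b) = -9*W*(-5 - W) (j(W, b) = (-9*W)*(-5 - W) = -9*W*(-5 - W))
-j(q(0), 181) = -9*0*(5 + 0) = -9*0*5 = -1*0 = 0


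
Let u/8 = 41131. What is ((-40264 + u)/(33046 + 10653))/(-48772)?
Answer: -72196/532821907 ≈ -0.00013550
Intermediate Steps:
u = 329048 (u = 8*41131 = 329048)
((-40264 + u)/(33046 + 10653))/(-48772) = ((-40264 + 329048)/(33046 + 10653))/(-48772) = (288784/43699)*(-1/48772) = -72196/532821907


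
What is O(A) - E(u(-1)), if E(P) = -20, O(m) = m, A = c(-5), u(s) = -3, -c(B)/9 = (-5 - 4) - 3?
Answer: 128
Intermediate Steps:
c(B) = 108 (c(B) = -9*((-5 - 4) - 3) = -9*(-9 - 3) = -9*(-12) = 108)
A = 108
O(A) - E(u(-1)) = 108 - 1*(-20) = 108 + 20 = 128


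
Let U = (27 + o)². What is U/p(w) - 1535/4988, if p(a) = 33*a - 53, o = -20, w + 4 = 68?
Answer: -100557/354148 ≈ -0.28394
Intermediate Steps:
w = 64 (w = -4 + 68 = 64)
U = 49 (U = (27 - 20)² = 7² = 49)
p(a) = -53 + 33*a
U/p(w) - 1535/4988 = 49/(-53 + 33*64) - 1535/4988 = 49/(-53 + 2112) - 1535*1/4988 = 49/2059 - 1535/4988 = -100557/354148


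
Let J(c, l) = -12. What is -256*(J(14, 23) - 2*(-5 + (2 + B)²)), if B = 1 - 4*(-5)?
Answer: 271360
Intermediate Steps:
B = 21 (B = 1 + 20 = 21)
-256*(J(14, 23) - 2*(-5 + (2 + B)²)) = -256*(-12 - 2*(-5 + (2 + 21)²)) = -256*(-12 - 2*(-5 + 23²)) = -256*(-12 - 2*(-5 + 529)) = -256*(-12 - 2*524) = -256*(-12 - 1048) = -256*(-1060) = 271360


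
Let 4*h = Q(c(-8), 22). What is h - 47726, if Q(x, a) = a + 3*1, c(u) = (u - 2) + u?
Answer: -190879/4 ≈ -47720.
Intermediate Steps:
c(u) = -2 + 2*u (c(u) = (-2 + u) + u = -2 + 2*u)
Q(x, a) = 3 + a (Q(x, a) = a + 3 = 3 + a)
h = 25/4 (h = (3 + 22)/4 = (¼)*25 = 25/4 ≈ 6.2500)
h - 47726 = 25/4 - 47726 = -190879/4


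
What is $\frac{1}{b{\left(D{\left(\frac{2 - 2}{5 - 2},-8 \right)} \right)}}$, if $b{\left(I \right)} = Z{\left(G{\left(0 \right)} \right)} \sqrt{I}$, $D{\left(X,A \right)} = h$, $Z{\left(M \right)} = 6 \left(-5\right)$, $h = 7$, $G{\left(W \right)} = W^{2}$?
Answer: $- \frac{\sqrt{7}}{210} \approx -0.012599$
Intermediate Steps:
$Z{\left(M \right)} = -30$
$D{\left(X,A \right)} = 7$
$b{\left(I \right)} = - 30 \sqrt{I}$
$\frac{1}{b{\left(D{\left(\frac{2 - 2}{5 - 2},-8 \right)} \right)}} = \frac{1}{\left(-30\right) \sqrt{7}} = - \frac{\sqrt{7}}{210}$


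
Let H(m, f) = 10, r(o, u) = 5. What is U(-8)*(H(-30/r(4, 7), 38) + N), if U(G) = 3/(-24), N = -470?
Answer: 115/2 ≈ 57.500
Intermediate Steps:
U(G) = -⅛ (U(G) = 3*(-1/24) = -⅛)
U(-8)*(H(-30/r(4, 7), 38) + N) = -(10 - 470)/8 = -⅛*(-460) = 115/2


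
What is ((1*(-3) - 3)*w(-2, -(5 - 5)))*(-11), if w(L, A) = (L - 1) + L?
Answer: -330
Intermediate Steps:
w(L, A) = -1 + 2*L (w(L, A) = (-1 + L) + L = -1 + 2*L)
((1*(-3) - 3)*w(-2, -(5 - 5)))*(-11) = ((1*(-3) - 3)*(-1 + 2*(-2)))*(-11) = ((-3 - 3)*(-1 - 4))*(-11) = -6*(-5)*(-11) = 30*(-11) = -330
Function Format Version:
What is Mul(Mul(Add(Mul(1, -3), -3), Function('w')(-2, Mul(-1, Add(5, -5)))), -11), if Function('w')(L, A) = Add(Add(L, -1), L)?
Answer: -330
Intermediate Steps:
Function('w')(L, A) = Add(-1, Mul(2, L)) (Function('w')(L, A) = Add(Add(-1, L), L) = Add(-1, Mul(2, L)))
Mul(Mul(Add(Mul(1, -3), -3), Function('w')(-2, Mul(-1, Add(5, -5)))), -11) = Mul(Mul(Add(Mul(1, -3), -3), Add(-1, Mul(2, -2))), -11) = Mul(Mul(Add(-3, -3), Add(-1, -4)), -11) = Mul(Mul(-6, -5), -11) = Mul(30, -11) = -330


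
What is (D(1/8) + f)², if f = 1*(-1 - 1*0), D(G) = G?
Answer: 49/64 ≈ 0.76563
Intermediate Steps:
f = -1 (f = 1*(-1 + 0) = 1*(-1) = -1)
(D(1/8) + f)² = (1/8 - 1)² = (⅛ - 1)² = (-7/8)² = 49/64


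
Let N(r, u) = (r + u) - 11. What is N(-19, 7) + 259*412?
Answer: 106685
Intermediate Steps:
N(r, u) = -11 + r + u
N(-19, 7) + 259*412 = (-11 - 19 + 7) + 259*412 = -23 + 106708 = 106685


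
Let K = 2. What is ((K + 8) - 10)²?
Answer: 0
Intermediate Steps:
((K + 8) - 10)² = ((2 + 8) - 10)² = (10 - 10)² = 0² = 0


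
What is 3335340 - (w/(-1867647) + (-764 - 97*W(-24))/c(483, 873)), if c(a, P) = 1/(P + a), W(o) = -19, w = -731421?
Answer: 1165545954777/622549 ≈ 1.8722e+6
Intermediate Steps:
3335340 - (w/(-1867647) + (-764 - 97*W(-24))/c(483, 873)) = 3335340 - (-731421/(-1867647) + (-764 - 97*(-19))/(1/(873 + 483))) = 3335340 - (-731421*(-1/1867647) + (-764 + 1843)/(1/1356)) = 3335340 - (243807/622549 + 1079/(1/1356)) = 3335340 - (243807/622549 + 1079*1356) = 3335340 - (243807/622549 + 1463124) = 3335340 - 1*910866626883/622549 = 3335340 - 910866626883/622549 = 1165545954777/622549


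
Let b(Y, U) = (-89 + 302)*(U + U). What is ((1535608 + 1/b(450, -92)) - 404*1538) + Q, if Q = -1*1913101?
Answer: -39146733241/39192 ≈ -9.9885e+5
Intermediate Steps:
b(Y, U) = 426*U (b(Y, U) = 213*(2*U) = 426*U)
Q = -1913101
((1535608 + 1/b(450, -92)) - 404*1538) + Q = ((1535608 + 1/(426*(-92))) - 404*1538) - 1913101 = ((1535608 + 1/(-39192)) - 621352) - 1913101 = ((1535608 - 1/39192) - 621352) - 1913101 = (60183548735/39192 - 621352) - 1913101 = 35831521151/39192 - 1913101 = -39146733241/39192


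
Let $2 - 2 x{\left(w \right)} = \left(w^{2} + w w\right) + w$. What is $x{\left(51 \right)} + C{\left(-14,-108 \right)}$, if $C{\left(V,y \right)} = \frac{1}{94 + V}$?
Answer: $- \frac{210039}{80} \approx -2625.5$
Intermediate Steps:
$x{\left(w \right)} = 1 - w^{2} - \frac{w}{2}$ ($x{\left(w \right)} = 1 - \frac{\left(w^{2} + w w\right) + w}{2} = 1 - \frac{\left(w^{2} + w^{2}\right) + w}{2} = 1 - \frac{2 w^{2} + w}{2} = 1 - \frac{w + 2 w^{2}}{2} = 1 - \left(w^{2} + \frac{w}{2}\right) = 1 - w^{2} - \frac{w}{2}$)
$x{\left(51 \right)} + C{\left(-14,-108 \right)} = \left(1 - 51^{2} - \frac{51}{2}\right) + \frac{1}{94 - 14} = \left(1 - 2601 - \frac{51}{2}\right) + \frac{1}{80} = - \frac{5251}{2} + \frac{1}{80} = - \frac{210039}{80}$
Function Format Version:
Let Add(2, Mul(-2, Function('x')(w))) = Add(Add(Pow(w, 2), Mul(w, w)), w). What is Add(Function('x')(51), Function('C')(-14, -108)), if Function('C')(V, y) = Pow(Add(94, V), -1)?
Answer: Rational(-210039, 80) ≈ -2625.5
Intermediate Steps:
Function('x')(w) = Add(1, Mul(-1, Pow(w, 2)), Mul(Rational(-1, 2), w)) (Function('x')(w) = Add(1, Mul(Rational(-1, 2), Add(Add(Pow(w, 2), Mul(w, w)), w))) = Add(1, Mul(Rational(-1, 2), Add(Add(Pow(w, 2), Pow(w, 2)), w))) = Add(1, Mul(Rational(-1, 2), Add(Mul(2, Pow(w, 2)), w))) = Add(1, Mul(Rational(-1, 2), Add(w, Mul(2, Pow(w, 2))))) = Add(1, Add(Mul(-1, Pow(w, 2)), Mul(Rational(-1, 2), w))) = Add(1, Mul(-1, Pow(w, 2)), Mul(Rational(-1, 2), w)))
Add(Function('x')(51), Function('C')(-14, -108)) = Add(Add(1, Mul(-1, Pow(51, 2)), Mul(Rational(-1, 2), 51)), Pow(Add(94, -14), -1)) = Add(Add(1, Mul(-1, 2601), Rational(-51, 2)), Pow(80, -1)) = Add(Add(1, -2601, Rational(-51, 2)), Rational(1, 80)) = Add(Rational(-5251, 2), Rational(1, 80)) = Rational(-210039, 80)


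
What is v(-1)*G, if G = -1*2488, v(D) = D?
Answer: 2488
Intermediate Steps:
G = -2488
v(-1)*G = -1*(-2488) = 2488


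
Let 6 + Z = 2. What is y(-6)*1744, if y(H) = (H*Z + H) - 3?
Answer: 26160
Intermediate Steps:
Z = -4 (Z = -6 + 2 = -4)
y(H) = -3 - 3*H (y(H) = (H*(-4) + H) - 3 = (-4*H + H) - 3 = -3*H - 3 = -3 - 3*H)
y(-6)*1744 = (-3 - 3*(-6))*1744 = (-3 + 18)*1744 = 15*1744 = 26160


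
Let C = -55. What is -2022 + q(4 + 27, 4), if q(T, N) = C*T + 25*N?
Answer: -3627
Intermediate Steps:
q(T, N) = -55*T + 25*N
-2022 + q(4 + 27, 4) = -2022 + (-55*(4 + 27) + 25*4) = -2022 + (-55*31 + 100) = -2022 + (-1705 + 100) = -2022 - 1605 = -3627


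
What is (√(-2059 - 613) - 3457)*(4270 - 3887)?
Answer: -1324031 + 1532*I*√167 ≈ -1.324e+6 + 19798.0*I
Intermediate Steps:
(√(-2059 - 613) - 3457)*(4270 - 3887) = (√(-2672) - 3457)*383 = (4*I*√167 - 3457)*383 = (-3457 + 4*I*√167)*383 = -1324031 + 1532*I*√167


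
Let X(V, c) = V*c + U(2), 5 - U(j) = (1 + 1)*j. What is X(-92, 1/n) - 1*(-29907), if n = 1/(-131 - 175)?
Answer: 58060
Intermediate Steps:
U(j) = 5 - 2*j (U(j) = 5 - (1 + 1)*j = 5 - 2*j)
n = -1/306 (n = 1/(-306) = -1/306 ≈ -0.0032680)
X(V, c) = 1 + V*c (X(V, c) = V*c + (5 - 2*2) = V*c + (5 - 4) = V*c + 1 = 1 + V*c)
X(-92, 1/n) - 1*(-29907) = (1 - 92/(-1/306)) - 1*(-29907) = (1 - 92*(-306)) + 29907 = (1 + 28152) + 29907 = 28153 + 29907 = 58060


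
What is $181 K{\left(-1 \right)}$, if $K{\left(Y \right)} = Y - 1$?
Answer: $-362$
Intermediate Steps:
$K{\left(Y \right)} = -1 + Y$ ($K{\left(Y \right)} = Y - 1 = -1 + Y$)
$181 K{\left(-1 \right)} = 181 \left(-1 - 1\right) = 181 \left(-2\right) = -362$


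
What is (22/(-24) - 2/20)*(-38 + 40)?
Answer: -61/30 ≈ -2.0333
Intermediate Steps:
(22/(-24) - 2/20)*(-38 + 40) = (22*(-1/24) - 2*1/20)*2 = (-11/12 - ⅒)*2 = -61/60*2 = -61/30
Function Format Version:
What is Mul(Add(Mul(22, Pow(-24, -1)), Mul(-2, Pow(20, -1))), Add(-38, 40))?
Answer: Rational(-61, 30) ≈ -2.0333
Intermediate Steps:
Mul(Add(Mul(22, Pow(-24, -1)), Mul(-2, Pow(20, -1))), Add(-38, 40)) = Mul(Add(Mul(22, Rational(-1, 24)), Mul(-2, Rational(1, 20))), 2) = Mul(Add(Rational(-11, 12), Rational(-1, 10)), 2) = Mul(Rational(-61, 60), 2) = Rational(-61, 30)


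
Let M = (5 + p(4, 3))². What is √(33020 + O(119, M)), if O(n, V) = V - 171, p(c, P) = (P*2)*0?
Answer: √32874 ≈ 181.31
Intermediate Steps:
p(c, P) = 0 (p(c, P) = (2*P)*0 = 0)
M = 25 (M = (5 + 0)² = 5² = 25)
O(n, V) = -171 + V
√(33020 + O(119, M)) = √(33020 + (-171 + 25)) = √(33020 - 146) = √32874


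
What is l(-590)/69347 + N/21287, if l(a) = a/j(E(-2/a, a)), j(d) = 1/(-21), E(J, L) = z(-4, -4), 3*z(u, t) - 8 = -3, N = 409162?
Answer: 28637903144/1476189589 ≈ 19.400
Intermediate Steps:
z(u, t) = 5/3 (z(u, t) = 8/3 + (⅓)*(-3) = 8/3 - 1 = 5/3)
E(J, L) = 5/3
j(d) = -1/21
l(a) = -21*a (l(a) = a/(-1/21) = a*(-21) = -21*a)
l(-590)/69347 + N/21287 = -21*(-590)/69347 + 409162/21287 = 12390*(1/69347) + 409162*(1/21287) = 12390/69347 + 409162/21287 = 28637903144/1476189589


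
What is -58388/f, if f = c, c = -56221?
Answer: 5308/5111 ≈ 1.0385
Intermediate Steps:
f = -56221
-58388/f = -58388/(-56221) = -58388*(-1/56221) = 5308/5111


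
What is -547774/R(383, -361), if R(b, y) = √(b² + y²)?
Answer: -273887*√277010/138505 ≈ -1040.8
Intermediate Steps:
-547774/R(383, -361) = -547774/√(383² + (-361)²) = -547774/√(146689 + 130321) = -547774*√277010/277010 = -273887*√277010/138505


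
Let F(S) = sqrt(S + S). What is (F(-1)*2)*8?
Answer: 16*I*sqrt(2) ≈ 22.627*I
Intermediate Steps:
F(S) = sqrt(2)*sqrt(S) (F(S) = sqrt(2*S) = sqrt(2)*sqrt(S))
(F(-1)*2)*8 = ((sqrt(2)*sqrt(-1))*2)*8 = ((sqrt(2)*I)*2)*8 = ((I*sqrt(2))*2)*8 = (2*I*sqrt(2))*8 = 16*I*sqrt(2)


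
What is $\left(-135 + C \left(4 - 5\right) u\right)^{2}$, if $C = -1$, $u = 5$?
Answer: $16900$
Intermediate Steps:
$\left(-135 + C \left(4 - 5\right) u\right)^{2} = \left(-135 + - (4 - 5) 5\right)^{2} = \left(-135 + \left(-1\right) \left(-1\right) 5\right)^{2} = \left(-135 + 1 \cdot 5\right)^{2} = \left(-135 + 5\right)^{2} = \left(-130\right)^{2} = 16900$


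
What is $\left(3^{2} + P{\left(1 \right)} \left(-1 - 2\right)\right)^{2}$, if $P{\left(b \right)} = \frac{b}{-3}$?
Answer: $100$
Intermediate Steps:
$P{\left(b \right)} = - \frac{b}{3}$ ($P{\left(b \right)} = b \left(- \frac{1}{3}\right) = - \frac{b}{3}$)
$\left(3^{2} + P{\left(1 \right)} \left(-1 - 2\right)\right)^{2} = \left(3^{2} + \left(- \frac{1}{3}\right) 1 \left(-1 - 2\right)\right)^{2} = \left(9 - -1\right)^{2} = \left(9 + 1\right)^{2} = 10^{2} = 100$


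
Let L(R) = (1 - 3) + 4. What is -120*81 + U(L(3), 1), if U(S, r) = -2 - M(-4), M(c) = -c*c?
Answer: -9706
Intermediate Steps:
M(c) = -c**2
L(R) = 2 (L(R) = -2 + 4 = 2)
U(S, r) = 14 (U(S, r) = -2 - (-1)*(-4)**2 = -2 - (-1)*16 = -2 - 1*(-16) = -2 + 16 = 14)
-120*81 + U(L(3), 1) = -120*81 + 14 = -9720 + 14 = -9706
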